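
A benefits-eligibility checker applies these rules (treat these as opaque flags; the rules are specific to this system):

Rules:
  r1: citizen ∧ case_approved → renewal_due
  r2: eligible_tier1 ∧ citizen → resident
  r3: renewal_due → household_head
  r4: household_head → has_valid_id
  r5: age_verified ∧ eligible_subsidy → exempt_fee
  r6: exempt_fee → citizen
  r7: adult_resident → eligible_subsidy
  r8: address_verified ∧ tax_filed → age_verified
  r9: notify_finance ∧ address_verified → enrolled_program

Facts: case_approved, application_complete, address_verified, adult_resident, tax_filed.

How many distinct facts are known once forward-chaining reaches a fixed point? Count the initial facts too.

Round 1 — r7, r8, derive eligible_subsidy, age_verified.
Round 2 — r5, derive exempt_fee.
Round 3 — r6, derive citizen.
Round 4 — r1, derive renewal_due.
Round 5 — r3, derive household_head.
Round 6 — r4, derive has_valid_id.
Closure: {address_verified, adult_resident, age_verified, application_complete, case_approved, citizen, eligible_subsidy, exempt_fee, has_valid_id, household_head, renewal_due, tax_filed} — 12 facts.

12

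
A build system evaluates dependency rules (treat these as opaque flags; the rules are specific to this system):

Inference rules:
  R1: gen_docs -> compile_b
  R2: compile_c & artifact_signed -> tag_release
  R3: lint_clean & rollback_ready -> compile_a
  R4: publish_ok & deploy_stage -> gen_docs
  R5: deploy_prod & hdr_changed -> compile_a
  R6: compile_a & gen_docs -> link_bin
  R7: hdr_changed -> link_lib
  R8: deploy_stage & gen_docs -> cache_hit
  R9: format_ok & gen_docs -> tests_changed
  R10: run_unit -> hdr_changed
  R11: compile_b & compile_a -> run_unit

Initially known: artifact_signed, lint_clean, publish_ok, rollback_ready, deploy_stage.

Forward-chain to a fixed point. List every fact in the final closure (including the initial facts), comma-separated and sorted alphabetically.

Round 1: R3 [lint_clean & rollback_ready -> compile_a]; R4 [publish_ok & deploy_stage -> gen_docs]. Adds compile_a, gen_docs.
Round 2: R1 [gen_docs -> compile_b]; R6 [compile_a & gen_docs -> link_bin]; R8 [deploy_stage & gen_docs -> cache_hit]. Adds compile_b, link_bin, cache_hit.
Round 3: R11 [compile_b & compile_a -> run_unit]. Adds run_unit.
Round 4: R10 [run_unit -> hdr_changed]. Adds hdr_changed.
Round 5: R7 [hdr_changed -> link_lib]. Adds link_lib.

artifact_signed, cache_hit, compile_a, compile_b, deploy_stage, gen_docs, hdr_changed, link_bin, link_lib, lint_clean, publish_ok, rollback_ready, run_unit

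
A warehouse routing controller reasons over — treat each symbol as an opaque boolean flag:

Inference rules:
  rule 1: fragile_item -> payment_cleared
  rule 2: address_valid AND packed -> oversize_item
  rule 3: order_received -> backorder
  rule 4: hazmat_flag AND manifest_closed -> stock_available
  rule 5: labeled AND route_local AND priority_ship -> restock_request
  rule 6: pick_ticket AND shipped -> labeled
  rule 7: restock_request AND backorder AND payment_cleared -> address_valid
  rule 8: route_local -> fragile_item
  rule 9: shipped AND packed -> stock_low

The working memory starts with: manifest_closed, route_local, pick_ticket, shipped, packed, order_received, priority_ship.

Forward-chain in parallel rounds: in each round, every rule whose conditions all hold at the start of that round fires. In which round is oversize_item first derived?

4

Round 1 — rule 3, rule 6, rule 8, rule 9, derive backorder, labeled, fragile_item, stock_low.
Round 2 — rule 1, rule 5, derive payment_cleared, restock_request.
Round 3 — rule 7, derive address_valid.
Round 4 — rule 2, derive oversize_item.
oversize_item first appears in round 4.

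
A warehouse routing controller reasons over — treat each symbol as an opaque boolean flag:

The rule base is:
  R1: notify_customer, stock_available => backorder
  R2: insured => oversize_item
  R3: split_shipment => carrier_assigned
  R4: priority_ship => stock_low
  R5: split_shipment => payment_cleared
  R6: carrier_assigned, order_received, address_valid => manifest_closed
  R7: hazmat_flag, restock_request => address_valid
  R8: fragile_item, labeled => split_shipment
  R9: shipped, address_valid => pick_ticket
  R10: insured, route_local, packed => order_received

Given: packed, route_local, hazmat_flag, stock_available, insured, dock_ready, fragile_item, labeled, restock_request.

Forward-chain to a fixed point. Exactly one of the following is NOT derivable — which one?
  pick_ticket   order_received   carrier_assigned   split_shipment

pick_ticket

Round 1 — R2, R7, R8, R10, derive oversize_item, address_valid, split_shipment, order_received.
Round 2 — R3, R5, derive carrier_assigned, payment_cleared.
Round 3 — R6, derive manifest_closed.
Derived: carrier_assigned (round 2), split_shipment (round 1), order_received (round 1). pick_ticket never appears in any round.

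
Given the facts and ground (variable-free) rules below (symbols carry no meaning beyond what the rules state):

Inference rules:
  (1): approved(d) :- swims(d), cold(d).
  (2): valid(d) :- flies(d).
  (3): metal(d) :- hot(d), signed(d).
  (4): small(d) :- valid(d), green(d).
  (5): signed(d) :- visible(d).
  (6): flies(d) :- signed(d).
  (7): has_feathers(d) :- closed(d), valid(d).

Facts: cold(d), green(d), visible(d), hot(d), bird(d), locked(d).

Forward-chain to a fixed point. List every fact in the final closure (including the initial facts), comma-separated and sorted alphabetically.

bird(d), cold(d), flies(d), green(d), hot(d), locked(d), metal(d), signed(d), small(d), valid(d), visible(d)

Round 1: (5) [signed(d) :- visible(d).]. New: signed(d).
Round 2: (3) [metal(d) :- hot(d), signed(d).]; (6) [flies(d) :- signed(d).]. New: metal(d), flies(d).
Round 3: (2) [valid(d) :- flies(d).]. New: valid(d).
Round 4: (4) [small(d) :- valid(d), green(d).]. New: small(d).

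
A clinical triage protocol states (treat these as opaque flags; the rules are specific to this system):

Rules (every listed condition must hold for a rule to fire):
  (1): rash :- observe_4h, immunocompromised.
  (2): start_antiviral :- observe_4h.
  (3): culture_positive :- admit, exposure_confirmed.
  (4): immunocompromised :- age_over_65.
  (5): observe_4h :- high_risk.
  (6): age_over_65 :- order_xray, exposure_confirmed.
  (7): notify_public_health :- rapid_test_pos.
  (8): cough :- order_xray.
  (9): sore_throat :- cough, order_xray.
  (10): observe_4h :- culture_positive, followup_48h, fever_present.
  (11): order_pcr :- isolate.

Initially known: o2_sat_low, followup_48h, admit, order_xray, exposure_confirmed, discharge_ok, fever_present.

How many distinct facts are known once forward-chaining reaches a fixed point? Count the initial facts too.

15

[1] (3) [culture_positive :- admit, exposure_confirmed.]; (6) [age_over_65 :- order_xray, exposure_confirmed.]; (8) [cough :- order_xray.]. ⇒ new: culture_positive, age_over_65, cough.
[2] (4) [immunocompromised :- age_over_65.]; (9) [sore_throat :- cough, order_xray.]; (10) [observe_4h :- culture_positive, followup_48h, fever_present.]. ⇒ new: immunocompromised, sore_throat, observe_4h.
[3] (1) [rash :- observe_4h, immunocompromised.]; (2) [start_antiviral :- observe_4h.]. ⇒ new: rash, start_antiviral.
Closure: {admit, age_over_65, cough, culture_positive, discharge_ok, exposure_confirmed, fever_present, followup_48h, immunocompromised, o2_sat_low, observe_4h, order_xray, rash, sore_throat, start_antiviral} — 15 facts.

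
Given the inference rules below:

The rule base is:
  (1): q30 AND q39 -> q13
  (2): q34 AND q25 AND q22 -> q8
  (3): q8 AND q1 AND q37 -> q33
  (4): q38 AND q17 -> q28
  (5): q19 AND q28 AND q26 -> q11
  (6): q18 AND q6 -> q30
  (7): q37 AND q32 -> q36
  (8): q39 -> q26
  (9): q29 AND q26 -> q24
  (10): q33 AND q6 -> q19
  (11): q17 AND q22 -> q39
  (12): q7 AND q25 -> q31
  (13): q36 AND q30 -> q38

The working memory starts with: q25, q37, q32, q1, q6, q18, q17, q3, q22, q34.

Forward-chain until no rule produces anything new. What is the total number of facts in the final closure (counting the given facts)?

21

[1] (2) [q34 AND q25 AND q22 -> q8]; (6) [q18 AND q6 -> q30]; (7) [q37 AND q32 -> q36]; (11) [q17 AND q22 -> q39]. ⇒ new: q8, q30, q36, q39.
[2] (1) [q30 AND q39 -> q13]; (3) [q8 AND q1 AND q37 -> q33]; (8) [q39 -> q26]; (13) [q36 AND q30 -> q38]. ⇒ new: q13, q33, q26, q38.
[3] (4) [q38 AND q17 -> q28]; (10) [q33 AND q6 -> q19]. ⇒ new: q28, q19.
[4] (5) [q19 AND q28 AND q26 -> q11]. ⇒ new: q11.
Closure: {q1, q11, q13, q17, q18, q19, q22, q25, q26, q28, q3, q30, q32, q33, q34, q36, q37, q38, q39, q6, q8} — 21 facts.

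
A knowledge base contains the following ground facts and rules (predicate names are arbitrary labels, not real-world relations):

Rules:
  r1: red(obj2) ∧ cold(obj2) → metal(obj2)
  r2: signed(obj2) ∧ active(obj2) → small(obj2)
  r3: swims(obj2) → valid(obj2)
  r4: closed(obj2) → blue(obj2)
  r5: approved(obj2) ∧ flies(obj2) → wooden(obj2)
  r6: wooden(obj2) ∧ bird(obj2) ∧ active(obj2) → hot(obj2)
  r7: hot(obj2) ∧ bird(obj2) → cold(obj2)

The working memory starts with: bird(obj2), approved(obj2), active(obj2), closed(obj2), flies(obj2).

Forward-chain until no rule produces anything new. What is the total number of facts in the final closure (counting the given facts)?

9

Round 1 fires r4, r5, giving blue(obj2), wooden(obj2).
Round 2 fires r6, giving hot(obj2).
Round 3 fires r7, giving cold(obj2).
Closure: {active(obj2), approved(obj2), bird(obj2), blue(obj2), closed(obj2), cold(obj2), flies(obj2), hot(obj2), wooden(obj2)} — 9 facts.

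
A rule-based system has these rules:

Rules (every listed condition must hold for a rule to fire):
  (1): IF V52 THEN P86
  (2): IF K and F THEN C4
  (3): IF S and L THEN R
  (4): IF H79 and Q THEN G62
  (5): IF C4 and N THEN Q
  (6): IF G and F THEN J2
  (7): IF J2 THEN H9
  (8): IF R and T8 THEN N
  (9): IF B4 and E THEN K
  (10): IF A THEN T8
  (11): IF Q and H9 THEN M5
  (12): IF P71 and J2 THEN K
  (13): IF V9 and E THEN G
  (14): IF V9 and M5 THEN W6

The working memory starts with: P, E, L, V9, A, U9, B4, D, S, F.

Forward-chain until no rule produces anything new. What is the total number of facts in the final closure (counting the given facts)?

21

Round 1 — (3), (9), (10), (13), derive R, K, T8, G.
Round 2 — (2), (6), (8), derive C4, J2, N.
Round 3 — (5), (7), derive Q, H9.
Round 4 — (11), derive M5.
Round 5 — (14), derive W6.
Closure: {A, B4, C4, D, E, F, G, H9, J2, K, L, M5, N, P, Q, R, S, T8, U9, V9, W6} — 21 facts.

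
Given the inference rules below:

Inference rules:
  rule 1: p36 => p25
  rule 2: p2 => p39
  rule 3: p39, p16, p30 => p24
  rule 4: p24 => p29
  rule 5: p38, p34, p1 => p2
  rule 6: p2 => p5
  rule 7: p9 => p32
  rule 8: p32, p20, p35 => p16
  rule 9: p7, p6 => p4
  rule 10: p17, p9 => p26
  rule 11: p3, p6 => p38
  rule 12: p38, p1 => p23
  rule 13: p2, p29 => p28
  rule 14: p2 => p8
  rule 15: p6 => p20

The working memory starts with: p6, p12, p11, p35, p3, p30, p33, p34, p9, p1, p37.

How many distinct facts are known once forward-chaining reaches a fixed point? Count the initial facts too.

Round 1: rule 7 [p9 => p32]; rule 11 [p3, p6 => p38]; rule 15 [p6 => p20]. Adds p32, p38, p20.
Round 2: rule 5 [p38, p34, p1 => p2]; rule 8 [p32, p20, p35 => p16]; rule 12 [p38, p1 => p23]. Adds p2, p16, p23.
Round 3: rule 2 [p2 => p39]; rule 6 [p2 => p5]; rule 14 [p2 => p8]. Adds p39, p5, p8.
Round 4: rule 3 [p39, p16, p30 => p24]. Adds p24.
Round 5: rule 4 [p24 => p29]. Adds p29.
Round 6: rule 13 [p2, p29 => p28]. Adds p28.
Closure: {p1, p11, p12, p16, p2, p20, p23, p24, p28, p29, p3, p30, p32, p33, p34, p35, p37, p38, p39, p5, p6, p8, p9} — 23 facts.

23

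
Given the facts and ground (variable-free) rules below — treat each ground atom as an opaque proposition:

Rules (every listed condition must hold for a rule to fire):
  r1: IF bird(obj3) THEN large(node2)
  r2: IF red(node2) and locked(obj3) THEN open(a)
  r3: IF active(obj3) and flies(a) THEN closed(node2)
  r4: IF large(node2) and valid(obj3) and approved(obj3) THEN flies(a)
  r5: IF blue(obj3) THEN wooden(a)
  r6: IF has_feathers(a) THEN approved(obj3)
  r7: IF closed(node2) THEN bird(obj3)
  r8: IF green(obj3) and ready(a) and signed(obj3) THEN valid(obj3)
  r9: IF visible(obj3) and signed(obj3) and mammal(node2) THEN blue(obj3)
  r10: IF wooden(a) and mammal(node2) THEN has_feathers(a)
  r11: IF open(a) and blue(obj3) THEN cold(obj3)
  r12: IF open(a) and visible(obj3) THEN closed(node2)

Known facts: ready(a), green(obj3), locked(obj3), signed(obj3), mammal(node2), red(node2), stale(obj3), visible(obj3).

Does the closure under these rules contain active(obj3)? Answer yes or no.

Round 1: r2 [IF red(node2) and locked(obj3) THEN open(a)]; r8 [IF green(obj3) and ready(a) and signed(obj3) THEN valid(obj3)]; r9 [IF visible(obj3) and signed(obj3) and mammal(node2) THEN blue(obj3)]. Adds open(a), valid(obj3), blue(obj3).
Round 2: r5 [IF blue(obj3) THEN wooden(a)]; r11 [IF open(a) and blue(obj3) THEN cold(obj3)]; r12 [IF open(a) and visible(obj3) THEN closed(node2)]. Adds wooden(a), cold(obj3), closed(node2).
Round 3: r7 [IF closed(node2) THEN bird(obj3)]; r10 [IF wooden(a) and mammal(node2) THEN has_feathers(a)]. Adds bird(obj3), has_feathers(a).
Round 4: r1 [IF bird(obj3) THEN large(node2)]; r6 [IF has_feathers(a) THEN approved(obj3)]. Adds large(node2), approved(obj3).
Round 5: r4 [IF large(node2) and valid(obj3) and approved(obj3) THEN flies(a)]. Adds flies(a).
Fixed point reached. No rule has active(obj3) as a consequent, and it is not given.

no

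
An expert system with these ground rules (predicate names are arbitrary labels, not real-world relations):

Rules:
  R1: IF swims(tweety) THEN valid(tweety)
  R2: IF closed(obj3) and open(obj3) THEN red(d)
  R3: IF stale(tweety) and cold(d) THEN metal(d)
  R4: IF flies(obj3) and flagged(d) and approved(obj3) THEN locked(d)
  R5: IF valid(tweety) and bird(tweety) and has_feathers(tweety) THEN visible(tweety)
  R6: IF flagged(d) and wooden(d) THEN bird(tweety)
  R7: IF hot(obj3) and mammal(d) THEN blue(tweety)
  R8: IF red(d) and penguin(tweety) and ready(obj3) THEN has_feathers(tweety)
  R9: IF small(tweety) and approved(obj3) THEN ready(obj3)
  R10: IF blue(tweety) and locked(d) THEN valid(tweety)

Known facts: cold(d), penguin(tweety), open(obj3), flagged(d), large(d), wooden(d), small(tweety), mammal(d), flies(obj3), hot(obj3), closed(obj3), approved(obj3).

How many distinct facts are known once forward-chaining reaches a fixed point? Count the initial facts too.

Round 1: R2 [IF closed(obj3) and open(obj3) THEN red(d)]; R4 [IF flies(obj3) and flagged(d) and approved(obj3) THEN locked(d)]; R6 [IF flagged(d) and wooden(d) THEN bird(tweety)]; R7 [IF hot(obj3) and mammal(d) THEN blue(tweety)]; R9 [IF small(tweety) and approved(obj3) THEN ready(obj3)]. New: red(d), locked(d), bird(tweety), blue(tweety), ready(obj3).
Round 2: R8 [IF red(d) and penguin(tweety) and ready(obj3) THEN has_feathers(tweety)]; R10 [IF blue(tweety) and locked(d) THEN valid(tweety)]. New: has_feathers(tweety), valid(tweety).
Round 3: R5 [IF valid(tweety) and bird(tweety) and has_feathers(tweety) THEN visible(tweety)]. New: visible(tweety).
Closure: {approved(obj3), bird(tweety), blue(tweety), closed(obj3), cold(d), flagged(d), flies(obj3), has_feathers(tweety), hot(obj3), large(d), locked(d), mammal(d), open(obj3), penguin(tweety), ready(obj3), red(d), small(tweety), valid(tweety), visible(tweety), wooden(d)} — 20 facts.

20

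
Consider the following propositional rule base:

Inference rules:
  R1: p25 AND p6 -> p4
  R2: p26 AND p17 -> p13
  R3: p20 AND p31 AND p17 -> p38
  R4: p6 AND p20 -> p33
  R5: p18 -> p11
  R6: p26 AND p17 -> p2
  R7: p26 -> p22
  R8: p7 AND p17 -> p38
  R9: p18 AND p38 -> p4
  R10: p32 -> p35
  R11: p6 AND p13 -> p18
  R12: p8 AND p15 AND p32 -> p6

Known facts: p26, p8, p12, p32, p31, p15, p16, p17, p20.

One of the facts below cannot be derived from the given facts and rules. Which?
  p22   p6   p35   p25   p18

p25

Round 1 — R2, R3, R6, R7, R10, R12, derive p13, p38, p2, p22, p35, p6.
Round 2 — R4, R11, derive p33, p18.
Round 3 — R5, R9, derive p11, p4.
Derived: p22 (round 1), p6 (round 1), p18 (round 2), p35 (round 1). p25 never appears in any round.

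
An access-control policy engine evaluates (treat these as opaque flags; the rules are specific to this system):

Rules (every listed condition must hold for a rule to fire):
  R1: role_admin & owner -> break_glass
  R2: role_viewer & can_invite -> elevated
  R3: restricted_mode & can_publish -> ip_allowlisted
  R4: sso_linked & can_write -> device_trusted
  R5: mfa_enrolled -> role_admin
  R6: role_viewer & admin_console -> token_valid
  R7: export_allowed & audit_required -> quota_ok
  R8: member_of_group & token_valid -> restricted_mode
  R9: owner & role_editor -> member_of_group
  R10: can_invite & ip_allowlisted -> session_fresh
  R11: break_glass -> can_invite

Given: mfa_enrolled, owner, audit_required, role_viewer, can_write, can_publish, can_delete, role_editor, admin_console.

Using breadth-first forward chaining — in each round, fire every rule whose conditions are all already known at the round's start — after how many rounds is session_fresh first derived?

Round 1 fires R5, R6, R9, giving role_admin, token_valid, member_of_group.
Round 2 fires R1, R8, giving break_glass, restricted_mode.
Round 3 fires R3, R11, giving ip_allowlisted, can_invite.
Round 4 fires R2, R10, giving elevated, session_fresh.
session_fresh first appears in round 4.

4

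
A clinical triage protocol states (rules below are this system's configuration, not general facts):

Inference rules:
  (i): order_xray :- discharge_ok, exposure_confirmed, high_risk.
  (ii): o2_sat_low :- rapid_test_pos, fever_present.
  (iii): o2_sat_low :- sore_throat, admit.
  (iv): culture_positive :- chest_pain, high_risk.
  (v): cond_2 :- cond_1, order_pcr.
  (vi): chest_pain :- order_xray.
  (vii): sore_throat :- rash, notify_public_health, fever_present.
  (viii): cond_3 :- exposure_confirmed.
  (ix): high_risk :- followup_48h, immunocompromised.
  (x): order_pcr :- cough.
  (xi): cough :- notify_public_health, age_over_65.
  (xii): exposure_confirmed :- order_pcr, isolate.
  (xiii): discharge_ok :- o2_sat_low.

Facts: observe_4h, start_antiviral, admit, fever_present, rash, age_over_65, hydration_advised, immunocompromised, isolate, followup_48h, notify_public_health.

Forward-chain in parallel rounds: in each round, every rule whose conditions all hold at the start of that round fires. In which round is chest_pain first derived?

5

Round 1: (vii) [sore_throat :- rash, notify_public_health, fever_present.]; (ix) [high_risk :- followup_48h, immunocompromised.]; (xi) [cough :- notify_public_health, age_over_65.]. Adds sore_throat, high_risk, cough.
Round 2: (iii) [o2_sat_low :- sore_throat, admit.]; (x) [order_pcr :- cough.]. Adds o2_sat_low, order_pcr.
Round 3: (xii) [exposure_confirmed :- order_pcr, isolate.]; (xiii) [discharge_ok :- o2_sat_low.]. Adds exposure_confirmed, discharge_ok.
Round 4: (i) [order_xray :- discharge_ok, exposure_confirmed, high_risk.]; (viii) [cond_3 :- exposure_confirmed.]. Adds order_xray, cond_3.
Round 5: (vi) [chest_pain :- order_xray.]. Adds chest_pain.
chest_pain first appears in round 5.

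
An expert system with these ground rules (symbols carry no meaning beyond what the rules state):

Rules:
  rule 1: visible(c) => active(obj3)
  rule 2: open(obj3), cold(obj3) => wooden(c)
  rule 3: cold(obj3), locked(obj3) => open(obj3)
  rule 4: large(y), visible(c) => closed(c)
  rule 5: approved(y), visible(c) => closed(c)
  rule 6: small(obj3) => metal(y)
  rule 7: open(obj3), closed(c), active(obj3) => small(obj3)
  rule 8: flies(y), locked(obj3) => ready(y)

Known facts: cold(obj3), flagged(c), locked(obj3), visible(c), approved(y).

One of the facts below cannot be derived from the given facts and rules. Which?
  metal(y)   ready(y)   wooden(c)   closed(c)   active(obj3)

Round 1: rule 1 [visible(c) => active(obj3)]; rule 3 [cold(obj3), locked(obj3) => open(obj3)]; rule 5 [approved(y), visible(c) => closed(c)]. New: active(obj3), open(obj3), closed(c).
Round 2: rule 2 [open(obj3), cold(obj3) => wooden(c)]; rule 7 [open(obj3), closed(c), active(obj3) => small(obj3)]. New: wooden(c), small(obj3).
Round 3: rule 6 [small(obj3) => metal(y)]. New: metal(y).
Derived: active(obj3) (round 1), closed(c) (round 1), metal(y) (round 3), wooden(c) (round 2). ready(y) never appears in any round.

ready(y)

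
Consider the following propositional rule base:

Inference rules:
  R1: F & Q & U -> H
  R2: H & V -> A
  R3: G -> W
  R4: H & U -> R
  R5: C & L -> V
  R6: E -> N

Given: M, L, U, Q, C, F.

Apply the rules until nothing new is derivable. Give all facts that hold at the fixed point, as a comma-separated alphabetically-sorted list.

A, C, F, H, L, M, Q, R, U, V

Round 1 fires R1, R5, giving H, V.
Round 2 fires R2, R4, giving A, R.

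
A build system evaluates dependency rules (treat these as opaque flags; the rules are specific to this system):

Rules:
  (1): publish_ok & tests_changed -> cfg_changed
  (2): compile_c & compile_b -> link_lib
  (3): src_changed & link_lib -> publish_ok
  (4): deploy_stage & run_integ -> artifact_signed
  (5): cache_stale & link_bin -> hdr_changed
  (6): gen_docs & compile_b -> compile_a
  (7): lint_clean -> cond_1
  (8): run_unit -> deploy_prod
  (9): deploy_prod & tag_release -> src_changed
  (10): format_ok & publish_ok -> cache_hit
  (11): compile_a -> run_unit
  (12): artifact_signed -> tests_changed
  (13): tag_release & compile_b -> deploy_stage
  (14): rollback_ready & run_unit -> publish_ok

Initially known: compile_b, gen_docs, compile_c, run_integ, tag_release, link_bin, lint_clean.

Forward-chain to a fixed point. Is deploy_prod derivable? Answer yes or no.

yes

Round 1: (2) [compile_c & compile_b -> link_lib]; (6) [gen_docs & compile_b -> compile_a]; (7) [lint_clean -> cond_1]; (13) [tag_release & compile_b -> deploy_stage]. Adds link_lib, compile_a, cond_1, deploy_stage.
Round 2: (4) [deploy_stage & run_integ -> artifact_signed]; (11) [compile_a -> run_unit]. Adds artifact_signed, run_unit.
Round 3: (8) [run_unit -> deploy_prod]; (12) [artifact_signed -> tests_changed]. Adds deploy_prod, tests_changed.
Round 4: (9) [deploy_prod & tag_release -> src_changed]. Adds src_changed.
Round 5: (3) [src_changed & link_lib -> publish_ok]. Adds publish_ok.
Round 6: (1) [publish_ok & tests_changed -> cfg_changed]. Adds cfg_changed.
deploy_prod appears in round 3, so it is derivable.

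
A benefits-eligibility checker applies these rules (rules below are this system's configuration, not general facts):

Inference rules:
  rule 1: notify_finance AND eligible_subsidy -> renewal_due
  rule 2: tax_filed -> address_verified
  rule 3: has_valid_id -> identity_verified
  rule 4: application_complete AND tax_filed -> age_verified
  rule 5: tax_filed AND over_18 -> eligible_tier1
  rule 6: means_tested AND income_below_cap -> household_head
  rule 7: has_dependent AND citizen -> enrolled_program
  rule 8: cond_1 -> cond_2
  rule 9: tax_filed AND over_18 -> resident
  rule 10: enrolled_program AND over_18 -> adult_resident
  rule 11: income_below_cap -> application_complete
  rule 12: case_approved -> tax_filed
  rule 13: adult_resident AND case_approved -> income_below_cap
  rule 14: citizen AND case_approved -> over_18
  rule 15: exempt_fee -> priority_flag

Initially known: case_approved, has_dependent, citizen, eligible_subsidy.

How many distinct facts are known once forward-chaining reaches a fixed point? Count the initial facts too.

14

Round 1 — rule 7, rule 12, rule 14, derive enrolled_program, tax_filed, over_18.
Round 2 — rule 2, rule 5, rule 9, rule 10, derive address_verified, eligible_tier1, resident, adult_resident.
Round 3 — rule 13, derive income_below_cap.
Round 4 — rule 11, derive application_complete.
Round 5 — rule 4, derive age_verified.
Closure: {address_verified, adult_resident, age_verified, application_complete, case_approved, citizen, eligible_subsidy, eligible_tier1, enrolled_program, has_dependent, income_below_cap, over_18, resident, tax_filed} — 14 facts.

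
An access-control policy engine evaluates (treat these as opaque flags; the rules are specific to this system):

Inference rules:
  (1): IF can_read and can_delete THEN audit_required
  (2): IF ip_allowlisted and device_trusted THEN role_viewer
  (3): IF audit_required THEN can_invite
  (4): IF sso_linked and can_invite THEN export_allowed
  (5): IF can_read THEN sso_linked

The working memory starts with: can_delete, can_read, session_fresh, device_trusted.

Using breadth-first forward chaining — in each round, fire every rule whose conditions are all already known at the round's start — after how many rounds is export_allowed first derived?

Round 1: (1) [IF can_read and can_delete THEN audit_required]; (5) [IF can_read THEN sso_linked]. Adds audit_required, sso_linked.
Round 2: (3) [IF audit_required THEN can_invite]. Adds can_invite.
Round 3: (4) [IF sso_linked and can_invite THEN export_allowed]. Adds export_allowed.
export_allowed first appears in round 3.

3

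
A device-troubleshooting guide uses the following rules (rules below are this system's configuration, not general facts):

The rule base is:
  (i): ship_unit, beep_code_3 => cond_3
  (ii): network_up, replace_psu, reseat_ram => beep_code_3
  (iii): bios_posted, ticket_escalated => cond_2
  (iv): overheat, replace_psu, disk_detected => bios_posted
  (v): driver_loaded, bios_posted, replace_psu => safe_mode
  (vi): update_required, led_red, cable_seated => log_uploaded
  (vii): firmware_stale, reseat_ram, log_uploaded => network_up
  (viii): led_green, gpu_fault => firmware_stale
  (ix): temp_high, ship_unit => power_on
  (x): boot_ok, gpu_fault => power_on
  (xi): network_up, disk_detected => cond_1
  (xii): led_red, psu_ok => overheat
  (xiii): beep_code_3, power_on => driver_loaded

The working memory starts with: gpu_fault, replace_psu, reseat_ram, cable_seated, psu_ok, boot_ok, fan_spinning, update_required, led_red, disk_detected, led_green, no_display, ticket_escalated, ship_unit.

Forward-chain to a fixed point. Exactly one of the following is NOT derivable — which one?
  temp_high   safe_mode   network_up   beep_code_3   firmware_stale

temp_high

[1] (vi) [update_required, led_red, cable_seated => log_uploaded]; (viii) [led_green, gpu_fault => firmware_stale]; (x) [boot_ok, gpu_fault => power_on]; (xii) [led_red, psu_ok => overheat]. ⇒ new: log_uploaded, firmware_stale, power_on, overheat.
[2] (iv) [overheat, replace_psu, disk_detected => bios_posted]; (vii) [firmware_stale, reseat_ram, log_uploaded => network_up]. ⇒ new: bios_posted, network_up.
[3] (ii) [network_up, replace_psu, reseat_ram => beep_code_3]; (iii) [bios_posted, ticket_escalated => cond_2]; (xi) [network_up, disk_detected => cond_1]. ⇒ new: beep_code_3, cond_2, cond_1.
[4] (i) [ship_unit, beep_code_3 => cond_3]; (xiii) [beep_code_3, power_on => driver_loaded]. ⇒ new: cond_3, driver_loaded.
[5] (v) [driver_loaded, bios_posted, replace_psu => safe_mode]. ⇒ new: safe_mode.
Derived: network_up (round 2), firmware_stale (round 1), beep_code_3 (round 3), safe_mode (round 5). temp_high never appears in any round.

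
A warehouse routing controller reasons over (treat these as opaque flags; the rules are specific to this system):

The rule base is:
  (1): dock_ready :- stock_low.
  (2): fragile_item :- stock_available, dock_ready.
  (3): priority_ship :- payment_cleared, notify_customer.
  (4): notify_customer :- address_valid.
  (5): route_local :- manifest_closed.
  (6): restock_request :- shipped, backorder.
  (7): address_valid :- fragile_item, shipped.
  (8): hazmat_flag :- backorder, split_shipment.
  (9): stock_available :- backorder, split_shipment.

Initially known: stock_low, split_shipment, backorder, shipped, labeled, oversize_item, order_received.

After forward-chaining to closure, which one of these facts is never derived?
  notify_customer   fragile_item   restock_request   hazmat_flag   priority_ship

Round 1 fires (1), (6), (8), (9), giving dock_ready, restock_request, hazmat_flag, stock_available.
Round 2 fires (2), giving fragile_item.
Round 3 fires (7), giving address_valid.
Round 4 fires (4), giving notify_customer.
Derived: hazmat_flag (round 1), fragile_item (round 2), restock_request (round 1), notify_customer (round 4). priority_ship never appears in any round.

priority_ship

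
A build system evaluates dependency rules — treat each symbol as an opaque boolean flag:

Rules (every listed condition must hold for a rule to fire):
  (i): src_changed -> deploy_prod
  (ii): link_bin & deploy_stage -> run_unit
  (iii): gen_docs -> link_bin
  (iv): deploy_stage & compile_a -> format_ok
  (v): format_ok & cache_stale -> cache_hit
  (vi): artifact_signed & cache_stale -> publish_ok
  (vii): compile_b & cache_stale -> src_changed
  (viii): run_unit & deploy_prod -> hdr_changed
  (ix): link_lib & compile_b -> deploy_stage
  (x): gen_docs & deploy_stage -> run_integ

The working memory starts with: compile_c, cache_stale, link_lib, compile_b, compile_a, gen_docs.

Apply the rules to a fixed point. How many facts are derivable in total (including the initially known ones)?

15

Round 1 fires (iii), (vii), (ix), giving link_bin, src_changed, deploy_stage.
Round 2 fires (i), (ii), (iv), (x), giving deploy_prod, run_unit, format_ok, run_integ.
Round 3 fires (v), (viii), giving cache_hit, hdr_changed.
Closure: {cache_hit, cache_stale, compile_a, compile_b, compile_c, deploy_prod, deploy_stage, format_ok, gen_docs, hdr_changed, link_bin, link_lib, run_integ, run_unit, src_changed} — 15 facts.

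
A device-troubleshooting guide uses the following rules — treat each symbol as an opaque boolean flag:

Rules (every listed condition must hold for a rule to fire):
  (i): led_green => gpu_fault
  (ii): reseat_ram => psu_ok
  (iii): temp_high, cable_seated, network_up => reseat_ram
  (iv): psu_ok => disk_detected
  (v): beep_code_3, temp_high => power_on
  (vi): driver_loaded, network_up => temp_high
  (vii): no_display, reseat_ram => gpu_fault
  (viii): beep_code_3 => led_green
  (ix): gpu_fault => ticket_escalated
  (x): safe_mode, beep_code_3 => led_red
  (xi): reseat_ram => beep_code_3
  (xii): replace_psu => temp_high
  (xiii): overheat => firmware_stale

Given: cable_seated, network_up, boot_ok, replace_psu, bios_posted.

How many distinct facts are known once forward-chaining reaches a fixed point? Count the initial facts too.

14

Round 1 — (xii), derive temp_high.
Round 2 — (iii), derive reseat_ram.
Round 3 — (ii), (xi), derive psu_ok, beep_code_3.
Round 4 — (iv), (v), (viii), derive disk_detected, power_on, led_green.
Round 5 — (i), derive gpu_fault.
Round 6 — (ix), derive ticket_escalated.
Closure: {beep_code_3, bios_posted, boot_ok, cable_seated, disk_detected, gpu_fault, led_green, network_up, power_on, psu_ok, replace_psu, reseat_ram, temp_high, ticket_escalated} — 14 facts.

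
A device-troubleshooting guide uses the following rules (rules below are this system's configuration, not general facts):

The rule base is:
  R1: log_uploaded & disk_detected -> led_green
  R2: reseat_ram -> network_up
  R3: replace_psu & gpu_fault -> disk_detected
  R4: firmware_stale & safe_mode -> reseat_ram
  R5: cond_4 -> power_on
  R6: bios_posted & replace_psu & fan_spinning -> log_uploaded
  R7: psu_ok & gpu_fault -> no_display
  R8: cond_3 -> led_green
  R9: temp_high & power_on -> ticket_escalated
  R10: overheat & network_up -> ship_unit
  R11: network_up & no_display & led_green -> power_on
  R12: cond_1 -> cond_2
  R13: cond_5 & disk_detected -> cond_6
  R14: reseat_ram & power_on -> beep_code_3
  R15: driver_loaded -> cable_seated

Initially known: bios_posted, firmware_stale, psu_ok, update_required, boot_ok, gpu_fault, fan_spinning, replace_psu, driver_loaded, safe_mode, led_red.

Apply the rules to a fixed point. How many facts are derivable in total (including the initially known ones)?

Round 1: R3 [replace_psu & gpu_fault -> disk_detected]; R4 [firmware_stale & safe_mode -> reseat_ram]; R6 [bios_posted & replace_psu & fan_spinning -> log_uploaded]; R7 [psu_ok & gpu_fault -> no_display]; R15 [driver_loaded -> cable_seated]. Adds disk_detected, reseat_ram, log_uploaded, no_display, cable_seated.
Round 2: R1 [log_uploaded & disk_detected -> led_green]; R2 [reseat_ram -> network_up]. Adds led_green, network_up.
Round 3: R11 [network_up & no_display & led_green -> power_on]. Adds power_on.
Round 4: R14 [reseat_ram & power_on -> beep_code_3]. Adds beep_code_3.
Closure: {beep_code_3, bios_posted, boot_ok, cable_seated, disk_detected, driver_loaded, fan_spinning, firmware_stale, gpu_fault, led_green, led_red, log_uploaded, network_up, no_display, power_on, psu_ok, replace_psu, reseat_ram, safe_mode, update_required} — 20 facts.

20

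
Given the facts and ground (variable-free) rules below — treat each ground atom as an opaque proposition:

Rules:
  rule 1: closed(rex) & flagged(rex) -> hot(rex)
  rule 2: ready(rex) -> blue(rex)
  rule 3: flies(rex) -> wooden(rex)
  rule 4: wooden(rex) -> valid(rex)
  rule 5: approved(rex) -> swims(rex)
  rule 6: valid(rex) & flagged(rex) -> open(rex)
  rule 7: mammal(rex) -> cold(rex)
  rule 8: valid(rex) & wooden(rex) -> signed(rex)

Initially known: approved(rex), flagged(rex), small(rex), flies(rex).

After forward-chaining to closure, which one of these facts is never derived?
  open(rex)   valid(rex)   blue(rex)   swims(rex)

blue(rex)

Round 1 fires rule 3, rule 5, giving wooden(rex), swims(rex).
Round 2 fires rule 4, giving valid(rex).
Round 3 fires rule 6, rule 8, giving open(rex), signed(rex).
Derived: valid(rex) (round 2), open(rex) (round 3), swims(rex) (round 1). blue(rex) never appears in any round.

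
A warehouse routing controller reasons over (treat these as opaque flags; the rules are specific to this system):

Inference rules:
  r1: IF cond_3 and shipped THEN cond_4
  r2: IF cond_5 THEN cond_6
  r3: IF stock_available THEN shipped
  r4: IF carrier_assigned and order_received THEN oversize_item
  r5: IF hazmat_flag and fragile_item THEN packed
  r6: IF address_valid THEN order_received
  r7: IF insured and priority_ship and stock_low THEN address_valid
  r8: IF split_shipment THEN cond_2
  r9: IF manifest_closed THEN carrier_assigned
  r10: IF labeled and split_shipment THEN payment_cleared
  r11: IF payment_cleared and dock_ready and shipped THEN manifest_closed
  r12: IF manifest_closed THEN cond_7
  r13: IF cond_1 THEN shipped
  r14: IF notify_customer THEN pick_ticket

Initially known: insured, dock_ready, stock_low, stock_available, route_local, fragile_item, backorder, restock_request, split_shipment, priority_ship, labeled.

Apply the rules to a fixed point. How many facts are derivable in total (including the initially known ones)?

Round 1: r3 [IF stock_available THEN shipped]; r7 [IF insured and priority_ship and stock_low THEN address_valid]; r8 [IF split_shipment THEN cond_2]; r10 [IF labeled and split_shipment THEN payment_cleared]. Adds shipped, address_valid, cond_2, payment_cleared.
Round 2: r6 [IF address_valid THEN order_received]; r11 [IF payment_cleared and dock_ready and shipped THEN manifest_closed]. Adds order_received, manifest_closed.
Round 3: r9 [IF manifest_closed THEN carrier_assigned]; r12 [IF manifest_closed THEN cond_7]. Adds carrier_assigned, cond_7.
Round 4: r4 [IF carrier_assigned and order_received THEN oversize_item]. Adds oversize_item.
Closure: {address_valid, backorder, carrier_assigned, cond_2, cond_7, dock_ready, fragile_item, insured, labeled, manifest_closed, order_received, oversize_item, payment_cleared, priority_ship, restock_request, route_local, shipped, split_shipment, stock_available, stock_low} — 20 facts.

20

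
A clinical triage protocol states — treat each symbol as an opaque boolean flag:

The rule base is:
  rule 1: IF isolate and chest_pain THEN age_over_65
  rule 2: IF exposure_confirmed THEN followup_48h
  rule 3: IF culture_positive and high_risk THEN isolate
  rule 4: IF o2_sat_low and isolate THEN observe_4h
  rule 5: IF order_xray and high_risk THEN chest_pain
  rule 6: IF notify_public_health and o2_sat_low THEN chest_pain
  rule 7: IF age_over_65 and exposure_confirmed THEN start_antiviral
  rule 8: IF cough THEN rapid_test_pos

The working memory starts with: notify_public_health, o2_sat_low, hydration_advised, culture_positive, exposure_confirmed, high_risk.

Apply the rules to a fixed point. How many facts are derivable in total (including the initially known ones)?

12

[1] rule 2 [IF exposure_confirmed THEN followup_48h]; rule 3 [IF culture_positive and high_risk THEN isolate]; rule 6 [IF notify_public_health and o2_sat_low THEN chest_pain]. ⇒ new: followup_48h, isolate, chest_pain.
[2] rule 1 [IF isolate and chest_pain THEN age_over_65]; rule 4 [IF o2_sat_low and isolate THEN observe_4h]. ⇒ new: age_over_65, observe_4h.
[3] rule 7 [IF age_over_65 and exposure_confirmed THEN start_antiviral]. ⇒ new: start_antiviral.
Closure: {age_over_65, chest_pain, culture_positive, exposure_confirmed, followup_48h, high_risk, hydration_advised, isolate, notify_public_health, o2_sat_low, observe_4h, start_antiviral} — 12 facts.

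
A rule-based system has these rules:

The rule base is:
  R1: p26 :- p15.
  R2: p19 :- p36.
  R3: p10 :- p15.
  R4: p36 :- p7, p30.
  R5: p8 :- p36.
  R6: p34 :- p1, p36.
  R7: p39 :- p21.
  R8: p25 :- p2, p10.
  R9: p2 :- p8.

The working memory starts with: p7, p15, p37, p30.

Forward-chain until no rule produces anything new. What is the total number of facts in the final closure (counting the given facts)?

Round 1: R1 [p26 :- p15.]; R3 [p10 :- p15.]; R4 [p36 :- p7, p30.]. Adds p26, p10, p36.
Round 2: R2 [p19 :- p36.]; R5 [p8 :- p36.]. Adds p19, p8.
Round 3: R9 [p2 :- p8.]. Adds p2.
Round 4: R8 [p25 :- p2, p10.]. Adds p25.
Closure: {p10, p15, p19, p2, p25, p26, p30, p36, p37, p7, p8} — 11 facts.

11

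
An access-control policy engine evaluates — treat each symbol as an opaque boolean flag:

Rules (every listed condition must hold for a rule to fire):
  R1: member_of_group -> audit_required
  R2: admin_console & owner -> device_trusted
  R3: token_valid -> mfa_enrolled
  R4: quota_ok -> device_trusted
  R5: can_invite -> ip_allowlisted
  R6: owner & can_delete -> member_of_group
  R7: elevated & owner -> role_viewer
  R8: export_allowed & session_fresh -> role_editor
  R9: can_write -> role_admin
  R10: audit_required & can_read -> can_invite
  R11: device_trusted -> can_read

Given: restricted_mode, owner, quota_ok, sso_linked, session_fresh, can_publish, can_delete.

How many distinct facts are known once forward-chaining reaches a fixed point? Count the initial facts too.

13

Round 1 — R4, R6, derive device_trusted, member_of_group.
Round 2 — R1, R11, derive audit_required, can_read.
Round 3 — R10, derive can_invite.
Round 4 — R5, derive ip_allowlisted.
Closure: {audit_required, can_delete, can_invite, can_publish, can_read, device_trusted, ip_allowlisted, member_of_group, owner, quota_ok, restricted_mode, session_fresh, sso_linked} — 13 facts.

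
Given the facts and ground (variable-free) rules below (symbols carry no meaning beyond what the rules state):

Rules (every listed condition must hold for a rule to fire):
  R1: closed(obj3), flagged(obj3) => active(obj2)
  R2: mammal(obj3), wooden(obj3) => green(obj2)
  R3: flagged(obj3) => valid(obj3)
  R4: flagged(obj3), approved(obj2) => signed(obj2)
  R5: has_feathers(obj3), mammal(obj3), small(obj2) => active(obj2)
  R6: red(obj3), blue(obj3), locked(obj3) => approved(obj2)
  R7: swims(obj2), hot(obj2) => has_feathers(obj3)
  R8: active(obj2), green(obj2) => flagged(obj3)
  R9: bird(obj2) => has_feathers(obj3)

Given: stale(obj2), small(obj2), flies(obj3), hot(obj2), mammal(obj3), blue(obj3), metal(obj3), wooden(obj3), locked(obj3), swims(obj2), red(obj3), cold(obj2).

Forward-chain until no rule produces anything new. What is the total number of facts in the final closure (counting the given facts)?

19

Round 1 fires R2, R6, R7, giving green(obj2), approved(obj2), has_feathers(obj3).
Round 2 fires R5, giving active(obj2).
Round 3 fires R8, giving flagged(obj3).
Round 4 fires R3, R4, giving valid(obj3), signed(obj2).
Closure: {active(obj2), approved(obj2), blue(obj3), cold(obj2), flagged(obj3), flies(obj3), green(obj2), has_feathers(obj3), hot(obj2), locked(obj3), mammal(obj3), metal(obj3), red(obj3), signed(obj2), small(obj2), stale(obj2), swims(obj2), valid(obj3), wooden(obj3)} — 19 facts.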